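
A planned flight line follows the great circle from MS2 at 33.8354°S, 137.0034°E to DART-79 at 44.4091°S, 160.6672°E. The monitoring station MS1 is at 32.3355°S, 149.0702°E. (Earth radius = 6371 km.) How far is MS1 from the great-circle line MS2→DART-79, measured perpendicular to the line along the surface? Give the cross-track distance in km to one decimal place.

δ₁₃ = central angle MS2→MS1 = 0.178281 rad  (haversine)
θ₁₃ = bearing MS2→MS1 = 84.895°,  θ₁₂ = bearing MS2→DART-79 = 127.113°
dₓₜ = R·arcsin(sin δ₁₃ · sin(θ₁₃ − θ₁₂)) = 6371·arcsin(0.17734·sin(-42.218°)) = -760.989 km
|dₓₜ| = 760.989 km

761.0 km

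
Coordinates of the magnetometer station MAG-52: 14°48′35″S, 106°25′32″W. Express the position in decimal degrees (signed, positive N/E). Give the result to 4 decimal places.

-14.8097°, -106.4256°

lat: 14.8097° S → -14.8097°
lon: 106.4256° W → -106.4256°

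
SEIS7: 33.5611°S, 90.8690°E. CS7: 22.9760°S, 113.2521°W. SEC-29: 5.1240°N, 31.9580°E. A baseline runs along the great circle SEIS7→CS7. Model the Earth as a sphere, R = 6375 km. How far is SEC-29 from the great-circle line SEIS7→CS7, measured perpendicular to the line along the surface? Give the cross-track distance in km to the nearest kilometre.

4229 km

δ₁₃ = central angle SEIS7→SEC-29 = 1.181870 rad  (haversine)
θ₁₃ = bearing SEIS7→SEC-29 = 292.811°,  θ₁₂ = bearing SEIS7→CS7 = 154.528°
dₓₜ = R·arcsin(sin δ₁₃ · sin(θ₁₃ − θ₁₂)) = 6375·arcsin(0.92532·sin(138.284°)) = 4228.744 km
|dₓₜ| = 4228.744 km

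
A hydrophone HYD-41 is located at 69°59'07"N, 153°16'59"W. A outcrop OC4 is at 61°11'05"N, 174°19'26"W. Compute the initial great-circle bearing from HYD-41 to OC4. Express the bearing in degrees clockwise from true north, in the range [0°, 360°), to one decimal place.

234.6°

HYD-41: φ = +69.98528°, λ = -153.28306°
OC4: φ = +61.18472°, λ = -174.32389°
Δλ = -21.0408°
y = sin Δλ · cos φ₂ = -0.173049
x = cos φ₁ sin φ₂ − sin φ₁ cos φ₂ cos Δλ = -0.122800
θ = atan2(y, x) = -125.3604° → 234.6396° (mod 360°)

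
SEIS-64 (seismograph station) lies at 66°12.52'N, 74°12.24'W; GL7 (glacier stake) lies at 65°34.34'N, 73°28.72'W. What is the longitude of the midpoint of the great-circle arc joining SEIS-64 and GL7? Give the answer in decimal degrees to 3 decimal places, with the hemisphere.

73.837°W

SEIS-64: φ = +66.20867°, λ = -74.20400°
GL7: φ = +65.57233°, λ = -73.47867°
Bx = cos φ₂ cos Δλ = 0.413511,  By = cos φ₂ sin Δλ = 0.005235
φₘ = atan2(sin φ₁ + sin φ₂, √((cos φ₁ + Bx)² + By²)) = 65.89093°
λₘ = λ₁ + atan2(By, cos φ₁ + Bx) = -73.83683°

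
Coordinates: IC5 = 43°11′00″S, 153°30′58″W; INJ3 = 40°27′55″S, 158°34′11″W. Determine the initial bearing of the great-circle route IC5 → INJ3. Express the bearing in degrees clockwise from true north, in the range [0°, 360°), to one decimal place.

IC5: φ = -43.18333°, λ = -153.51611°
INJ3: φ = -40.46528°, λ = -158.56972°
Δλ = -5.0536°
y = sin Δλ · cos φ₂ = -0.067017
x = cos φ₁ sin φ₂ − sin φ₁ cos φ₂ cos Δλ = 0.045397
θ = atan2(y, x) = -55.8863° → 304.1137° (mod 360°)

304.1°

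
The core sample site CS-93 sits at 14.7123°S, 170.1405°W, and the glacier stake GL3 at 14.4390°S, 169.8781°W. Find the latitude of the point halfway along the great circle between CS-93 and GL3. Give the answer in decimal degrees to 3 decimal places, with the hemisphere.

Bx = cos φ₂ cos Δλ = 0.968404,  By = cos φ₂ sin Δλ = 0.004435
φₘ = atan2(sin φ₁ + sin φ₂, √((cos φ₁ + Bx)² + By²)) = -14.57569°
λₘ = λ₁ + atan2(By, cos φ₁ + Bx) = -170.00922°

14.576°S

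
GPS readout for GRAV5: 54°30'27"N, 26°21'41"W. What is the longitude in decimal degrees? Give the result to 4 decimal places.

26° + 21′/60 + 41″/3600 = 26 + 0.35000 + 0.01139 = 26.3614°

26.3614°W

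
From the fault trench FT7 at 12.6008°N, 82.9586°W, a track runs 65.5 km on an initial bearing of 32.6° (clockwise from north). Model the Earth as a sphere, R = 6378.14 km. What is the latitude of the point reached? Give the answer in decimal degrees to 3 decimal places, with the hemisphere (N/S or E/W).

13.096°N

δ = d/R = 65.5/6378.14 = 0.010269 rad
φ₂ = arcsin(sin φ₁ cos δ + cos φ₁ sin δ cos θ)
   = arcsin(0.21816·0.99995 + 0.97591·0.01027·0.84245) = 13.09630°
λ₂ = λ₁ + atan2(sin θ sin δ cos φ₁, cos δ − sin φ₁ sin φ₂) = -82.63313°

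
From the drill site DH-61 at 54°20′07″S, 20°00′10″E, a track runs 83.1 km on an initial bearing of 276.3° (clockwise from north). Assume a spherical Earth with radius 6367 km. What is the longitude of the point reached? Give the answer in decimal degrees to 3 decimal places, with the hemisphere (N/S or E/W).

18.731°E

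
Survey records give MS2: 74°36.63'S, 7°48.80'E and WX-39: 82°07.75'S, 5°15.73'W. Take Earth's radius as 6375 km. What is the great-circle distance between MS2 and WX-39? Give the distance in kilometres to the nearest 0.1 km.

MS2: φ = -74.61050°, λ = +7.81333°
WX-39: φ = -82.12917°, λ = -5.26217°
Δφ = -7.5187°,  Δλ = -13.0755°
a = sin²(Δφ/2) + cos φ₁ cos φ₂ sin²(Δλ/2) = 0.004770
c = 2·arcsin(√a) = 0.138240 rad = 7.9206°
d = R·c = 6375 × 0.138240 = 881.3 km

881.3 km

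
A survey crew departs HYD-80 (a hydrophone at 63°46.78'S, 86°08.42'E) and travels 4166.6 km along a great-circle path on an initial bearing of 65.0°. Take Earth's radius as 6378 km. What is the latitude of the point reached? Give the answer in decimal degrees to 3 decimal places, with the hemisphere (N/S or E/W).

36.791°S

HYD-80: φ = -63.77967°, λ = +86.14033°
δ = d/R = 4166.6/6378 = 0.653277 rad
φ₂ = arcsin(sin φ₁ cos δ + cos φ₁ sin δ cos θ)
   = arcsin(-0.89710·0.79410 + 0.44182·0.60779·0.42262) = -36.79090°
λ₂ = λ₁ + atan2(sin θ sin δ cos φ₁, cos δ − sin φ₁ sin φ₂) = 129.60029°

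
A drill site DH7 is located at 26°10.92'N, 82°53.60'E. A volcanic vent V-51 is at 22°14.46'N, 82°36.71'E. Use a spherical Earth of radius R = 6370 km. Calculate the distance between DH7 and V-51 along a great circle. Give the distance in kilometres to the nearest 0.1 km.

DH7: φ = +26.18200°, λ = +82.89333°
V-51: φ = +22.24100°, λ = +82.61183°
Δφ = -3.9410°,  Δλ = -0.2815°
a = sin²(Δφ/2) + cos φ₁ cos φ₂ sin²(Δλ/2) = 0.001187
c = 2·arcsin(√a) = 0.068929 rad = 3.9493°
d = R·c = 6370 × 0.068929 = 439.1 km

439.1 km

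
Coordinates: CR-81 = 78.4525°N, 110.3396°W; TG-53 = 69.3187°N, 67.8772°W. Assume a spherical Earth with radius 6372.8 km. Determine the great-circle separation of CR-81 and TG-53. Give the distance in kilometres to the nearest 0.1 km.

Δφ = -9.1338°,  Δλ = 42.4624°
a = sin²(Δφ/2) + cos φ₁ cos φ₂ sin²(Δλ/2) = 0.015611
c = 2·arcsin(√a) = 0.250544 rad = 14.3551°
d = R·c = 6372.8 × 0.250544 = 1596.7 km

1596.7 km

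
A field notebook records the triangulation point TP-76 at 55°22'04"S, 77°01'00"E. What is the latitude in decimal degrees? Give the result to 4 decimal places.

55° + 22′/60 + 4″/3600 = 55 + 0.36667 + 0.00111 = 55.3678°

55.3678°S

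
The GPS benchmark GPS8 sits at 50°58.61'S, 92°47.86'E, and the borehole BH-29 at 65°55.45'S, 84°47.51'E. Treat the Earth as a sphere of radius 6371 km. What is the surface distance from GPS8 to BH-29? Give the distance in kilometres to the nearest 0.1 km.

GPS8: φ = -50.97683°, λ = +92.79767°
BH-29: φ = -65.92417°, λ = +84.79183°
Δφ = -14.9473°,  Δλ = -8.0058°
a = sin²(Δφ/2) + cos φ₁ cos φ₂ sin²(Δλ/2) = 0.018170
c = 2·arcsin(√a) = 0.270416 rad = 15.4937°
d = R·c = 6371 × 0.270416 = 1722.8 km

1722.8 km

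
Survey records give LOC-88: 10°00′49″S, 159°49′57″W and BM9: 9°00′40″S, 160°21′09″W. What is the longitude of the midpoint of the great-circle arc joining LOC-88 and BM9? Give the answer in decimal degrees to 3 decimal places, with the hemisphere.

160.093°W

LOC-88: φ = -10.01361°, λ = -159.83250°
BM9: φ = -9.01111°, λ = -160.35250°
Bx = cos φ₂ cos Δλ = 0.987617,  By = cos φ₂ sin Δλ = -0.008964
φₘ = atan2(sin φ₁ + sin φ₂, √((cos φ₁ + Bx)² + By²)) = -9.51246°
λₘ = λ₁ + atan2(By, cos φ₁ + Bx) = -160.09288°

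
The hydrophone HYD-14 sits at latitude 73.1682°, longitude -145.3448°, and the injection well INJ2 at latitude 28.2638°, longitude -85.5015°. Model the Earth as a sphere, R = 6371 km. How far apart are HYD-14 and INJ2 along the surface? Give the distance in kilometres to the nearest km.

Δφ = -44.9044°,  Δλ = 59.8433°
a = sin²(Δφ/2) + cos φ₁ cos φ₂ sin²(Δλ/2) = 0.209315
c = 2·arcsin(√a) = 0.950386 rad = 54.4531°
d = R·c = 6371 × 0.950386 = 6054.9 km

6055 km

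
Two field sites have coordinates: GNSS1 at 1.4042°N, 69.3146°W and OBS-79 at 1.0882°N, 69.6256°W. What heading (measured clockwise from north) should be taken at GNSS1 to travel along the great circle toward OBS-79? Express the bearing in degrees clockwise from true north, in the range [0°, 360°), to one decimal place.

224.5°

Δλ = -0.3110°
y = sin Δλ · cos φ₂ = -0.005427
x = cos φ₁ sin φ₂ − sin φ₁ cos φ₂ cos Δλ = -0.005515
θ = atan2(y, x) = -135.4602° → 224.5398° (mod 360°)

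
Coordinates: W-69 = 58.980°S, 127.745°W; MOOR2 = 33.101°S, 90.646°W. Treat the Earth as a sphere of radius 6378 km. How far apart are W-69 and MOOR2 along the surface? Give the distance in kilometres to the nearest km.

Δφ = 25.8790°,  Δλ = 37.0990°
a = sin²(Δφ/2) + cos φ₁ cos φ₂ sin²(Δλ/2) = 0.093831
c = 2·arcsin(√a) = 0.622645 rad = 35.6749°
d = R·c = 6378 × 0.622645 = 3971.2 km

3971 km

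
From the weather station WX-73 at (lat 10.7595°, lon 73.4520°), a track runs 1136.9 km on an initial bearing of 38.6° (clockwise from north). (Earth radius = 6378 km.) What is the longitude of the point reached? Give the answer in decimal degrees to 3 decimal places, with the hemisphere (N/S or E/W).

80.157°E

δ = d/R = 1136.9/6378 = 0.178253 rad
φ₂ = arcsin(sin φ₁ cos δ + cos φ₁ sin δ cos θ)
   = arcsin(0.18669·0.98415 + 0.98242·0.17731·0.78152) = 18.65475°
λ₂ = λ₁ + atan2(sin θ sin δ cos φ₁, cos δ − sin φ₁ sin φ₂) = 80.15684°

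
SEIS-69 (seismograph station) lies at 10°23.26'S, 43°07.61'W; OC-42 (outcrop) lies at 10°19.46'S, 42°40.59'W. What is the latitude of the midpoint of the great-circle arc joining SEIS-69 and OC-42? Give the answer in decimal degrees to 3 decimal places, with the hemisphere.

10.356°S

SEIS-69: φ = -10.38767°, λ = -43.12683°
OC-42: φ = -10.32433°, λ = -42.67650°
Bx = cos φ₂ cos Δλ = 0.983779,  By = cos φ₂ sin Δλ = 0.007732
φₘ = atan2(sin φ₁ + sin φ₂, √((cos φ₁ + Bx)² + By²)) = -10.35608°
λₘ = λ₁ + atan2(By, cos φ₁ + Bx) = -42.90164°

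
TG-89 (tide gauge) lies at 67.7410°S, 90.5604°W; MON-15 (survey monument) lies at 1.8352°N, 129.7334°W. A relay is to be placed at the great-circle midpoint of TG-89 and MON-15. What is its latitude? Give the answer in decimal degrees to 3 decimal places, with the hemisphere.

34.192°S

Bx = cos φ₂ cos Δλ = 0.774845,  By = cos φ₂ sin Δλ = -0.631340
φₘ = atan2(sin φ₁ + sin φ₂, √((cos φ₁ + Bx)² + By²)) = -34.19163°
λₘ = λ₁ + atan2(By, cos φ₁ + Bx) = -119.25052°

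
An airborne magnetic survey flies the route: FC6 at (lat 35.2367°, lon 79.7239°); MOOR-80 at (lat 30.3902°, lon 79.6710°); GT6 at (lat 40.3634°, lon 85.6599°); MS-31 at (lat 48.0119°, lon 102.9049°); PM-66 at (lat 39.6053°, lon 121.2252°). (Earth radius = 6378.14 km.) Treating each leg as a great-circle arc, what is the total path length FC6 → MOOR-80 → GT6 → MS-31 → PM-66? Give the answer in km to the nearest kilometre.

5125 km

FC6→MOOR-80: c = 0.084591 rad, d = 539.53 km
MOOR-80→GT6: c = 0.193685 rad, d = 1235.35 km
GT6→MS-31: c = 0.252908 rad, d = 1613.08 km
MS-31→PM-66: c = 0.272388 rad, d = 1737.33 km
Total = 539.53 + 1235.35 + 1613.08 + 1737.33 = 5125.29 km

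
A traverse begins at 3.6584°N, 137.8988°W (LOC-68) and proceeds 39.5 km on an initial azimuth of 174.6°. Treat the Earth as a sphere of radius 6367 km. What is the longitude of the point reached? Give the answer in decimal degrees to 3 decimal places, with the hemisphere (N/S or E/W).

137.865°W

δ = d/R = 39.5/6367 = 0.006204 rad
φ₂ = arcsin(sin φ₁ cos δ + cos φ₁ sin δ cos θ)
   = arcsin(0.06381·0.99998 + 0.99796·0.00620·-0.99556) = 3.30452°
λ₂ = λ₁ + atan2(sin θ sin δ cos φ₁, cos δ − sin φ₁ sin φ₂) = -137.86529°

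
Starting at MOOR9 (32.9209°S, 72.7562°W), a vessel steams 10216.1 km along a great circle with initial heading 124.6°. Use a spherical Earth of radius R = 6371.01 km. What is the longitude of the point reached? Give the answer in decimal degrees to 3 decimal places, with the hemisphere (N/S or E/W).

δ = d/R = 10216.1/6371.01 = 1.603529 rad
φ₂ = arcsin(sin φ₁ cos δ + cos φ₁ sin δ cos θ)
   = arcsin(-0.54348·-0.03273 + 0.83942·0.99946·-0.56784) = -27.29800°
λ₂ = λ₁ + atan2(sin θ sin δ cos φ₁, cos δ − sin φ₁ sin φ₂) = 39.45471°

39.455°E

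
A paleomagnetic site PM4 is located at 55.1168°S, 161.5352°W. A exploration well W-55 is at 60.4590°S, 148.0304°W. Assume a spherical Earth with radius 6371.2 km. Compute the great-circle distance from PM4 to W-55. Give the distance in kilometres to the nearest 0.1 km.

993.8 km

Δφ = -5.3422°,  Δλ = 13.5048°
a = sin²(Δφ/2) + cos φ₁ cos φ₂ sin²(Δλ/2) = 0.006070
c = 2·arcsin(√a) = 0.155979 rad = 8.9370°
d = R·c = 6371.2 × 0.155979 = 993.8 km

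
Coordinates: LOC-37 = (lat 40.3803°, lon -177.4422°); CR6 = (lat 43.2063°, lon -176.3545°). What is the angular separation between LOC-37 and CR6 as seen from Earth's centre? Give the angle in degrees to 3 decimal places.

Δφ = 2.8260°,  Δλ = 1.0877°
a = sin²(Δφ/2) + cos φ₁ cos φ₂ sin²(Δλ/2) = 0.000658
c = 2·arcsin(√a) = 0.051312 rad = 2.9400°

2.940°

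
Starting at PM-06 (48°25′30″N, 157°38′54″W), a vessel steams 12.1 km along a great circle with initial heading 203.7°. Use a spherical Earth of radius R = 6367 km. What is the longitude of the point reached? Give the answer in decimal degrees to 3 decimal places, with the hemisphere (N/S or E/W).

157.714°W

PM-06: φ = +48.42500°, λ = -157.64833°
δ = d/R = 12.1/6367 = 0.001900 rad
φ₂ = arcsin(sin φ₁ cos δ + cos φ₁ sin δ cos θ)
   = arcsin(0.74809·1.00000 + 0.66360·0.00190·-0.91566) = 48.32528°
λ₂ = λ₁ + atan2(sin θ sin δ cos φ₁, cos δ − sin φ₁ sin φ₂) = -157.71416°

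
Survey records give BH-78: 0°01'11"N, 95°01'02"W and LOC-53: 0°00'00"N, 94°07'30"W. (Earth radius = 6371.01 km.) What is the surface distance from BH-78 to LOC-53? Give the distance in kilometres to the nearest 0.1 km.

BH-78: φ = +0.01972°, λ = -95.01722°
LOC-53: φ = +0.00000°, λ = -94.12500°
Δφ = -0.0197°,  Δλ = 0.8922°
a = sin²(Δφ/2) + cos φ₁ cos φ₂ sin²(Δλ/2) = 0.000061
c = 2·arcsin(√a) = 0.015576 rad = 0.8924°
d = R·c = 6371.01 × 0.015576 = 99.2 km

99.2 km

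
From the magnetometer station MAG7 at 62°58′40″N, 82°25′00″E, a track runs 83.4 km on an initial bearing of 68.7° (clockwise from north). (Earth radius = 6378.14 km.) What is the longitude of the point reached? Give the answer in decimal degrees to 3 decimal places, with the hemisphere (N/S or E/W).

MAG7: φ = +62.97778°, λ = +82.41667°
δ = d/R = 83.4/6378.14 = 0.013076 rad
φ₂ = arcsin(sin φ₁ cos δ + cos φ₁ sin δ cos θ)
   = arcsin(0.89083·0.99991 + 0.45434·0.01308·0.36325) = 63.24150°
λ₂ = λ₁ + atan2(sin θ sin δ cos φ₁, cos δ − sin φ₁ sin φ₂) = 83.96717°

83.967°E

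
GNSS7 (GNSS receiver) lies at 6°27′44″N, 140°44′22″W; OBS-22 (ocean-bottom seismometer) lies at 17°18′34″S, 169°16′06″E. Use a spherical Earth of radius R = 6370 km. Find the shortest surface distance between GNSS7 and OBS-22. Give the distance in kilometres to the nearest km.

6093 km

GNSS7: φ = +6.46222°, λ = -140.73944°
OBS-22: φ = -17.30944°, λ = +169.26833°
Δφ = -23.7717°,  Δλ = -49.9922°
a = sin²(Δφ/2) + cos φ₁ cos φ₂ sin²(Δλ/2) = 0.211805
c = 2·arcsin(√a) = 0.956493 rad = 54.8030°
d = R·c = 6370 × 0.956493 = 6092.9 km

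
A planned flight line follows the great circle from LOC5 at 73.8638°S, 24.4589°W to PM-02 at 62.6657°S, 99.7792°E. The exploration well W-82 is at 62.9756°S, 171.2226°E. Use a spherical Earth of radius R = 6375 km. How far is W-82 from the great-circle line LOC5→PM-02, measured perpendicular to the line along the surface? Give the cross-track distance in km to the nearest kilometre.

3366 km

δ₁₃ = central angle LOC5→W-82 = 0.746398 rad  (haversine)
θ₁₃ = bearing LOC5→W-82 = 190.421°,  θ₁₂ = bearing LOC5→PM-02 = 142.519°
dₓₜ = R·arcsin(sin δ₁₃ · sin(θ₁₃ − θ₁₂)) = 6375·arcsin(0.67900·sin(47.901°)) = 3366.021 km
|dₓₜ| = 3366.021 km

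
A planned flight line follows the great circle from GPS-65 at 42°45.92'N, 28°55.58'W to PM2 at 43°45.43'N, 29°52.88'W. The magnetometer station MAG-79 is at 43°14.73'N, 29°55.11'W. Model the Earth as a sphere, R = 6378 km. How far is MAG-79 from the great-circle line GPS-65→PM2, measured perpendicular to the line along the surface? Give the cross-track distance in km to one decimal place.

GPS-65: φ = +42.76533°, λ = -28.92633°
PM2: φ = +43.75717°, λ = -29.88133°
MAG-79: φ = +43.24550°, λ = -29.91850°
δ₁₃ = central angle GPS-65→MAG-79 = 0.015185 rad  (haversine)
θ₁₃ = bearing GPS-65→MAG-79 = 303.834°,  θ₁₂ = bearing GPS-65→PM2 = 325.288°
dₓₜ = R·arcsin(sin δ₁₃ · sin(θ₁₃ − θ₁₂)) = 6378·arcsin(0.01518·sin(-21.455°)) = -35.424 km
|dₓₜ| = 35.424 km

35.4 km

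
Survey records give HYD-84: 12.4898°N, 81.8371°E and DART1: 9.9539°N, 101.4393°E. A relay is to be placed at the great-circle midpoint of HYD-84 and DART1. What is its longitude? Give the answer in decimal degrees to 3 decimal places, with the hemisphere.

91.682°E

Bx = cos φ₂ cos Δλ = 0.927864,  By = cos φ₂ sin Δλ = 0.330438
φₘ = atan2(sin φ₁ + sin φ₂, √((cos φ₁ + Bx)² + By²)) = 11.38375°
λₘ = λ₁ + atan2(By, cos φ₁ + Bx) = 91.68166°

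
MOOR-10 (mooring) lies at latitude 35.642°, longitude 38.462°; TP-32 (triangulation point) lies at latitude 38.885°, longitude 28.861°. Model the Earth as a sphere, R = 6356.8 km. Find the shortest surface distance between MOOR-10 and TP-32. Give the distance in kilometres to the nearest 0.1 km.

Δφ = 3.2430°,  Δλ = -9.6010°
a = sin²(Δφ/2) + cos φ₁ cos φ₂ sin²(Δλ/2) = 0.005231
c = 2·arcsin(√a) = 0.144778 rad = 8.2952°
d = R·c = 6356.8 × 0.144778 = 920.3 km

920.3 km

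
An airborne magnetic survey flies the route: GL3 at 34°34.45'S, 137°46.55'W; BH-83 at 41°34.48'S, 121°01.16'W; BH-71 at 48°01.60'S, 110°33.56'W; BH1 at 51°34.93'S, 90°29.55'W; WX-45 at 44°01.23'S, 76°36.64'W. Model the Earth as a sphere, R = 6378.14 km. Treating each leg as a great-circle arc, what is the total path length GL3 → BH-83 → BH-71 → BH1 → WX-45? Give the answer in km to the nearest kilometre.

5574 km

GL3: φ = -34.57417°, λ = -137.77583°
BH-83: φ = -41.57467°, λ = -121.01933°
BH-71: φ = -48.02667°, λ = -110.55933°
BH1: φ = -51.58217°, λ = -90.49250°
WX-45: φ = -44.02050°, λ = -76.61067°
GL3→BH-83: c = 0.260000 rad, d = 1658.31 km
BH-83→BH-71: c = 0.171370 rad, d = 1093.02 km
BH-71→BH1: c = 0.233568 rad, d = 1489.73 km
BH1→WX-45: c = 0.208933 rad, d = 1332.60 km
Total = 1658.31 + 1093.02 + 1489.73 + 1332.60 = 5573.67 km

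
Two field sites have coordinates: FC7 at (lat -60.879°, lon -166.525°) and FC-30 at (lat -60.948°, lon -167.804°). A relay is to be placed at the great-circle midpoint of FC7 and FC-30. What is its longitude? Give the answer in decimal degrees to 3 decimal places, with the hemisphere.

167.164°W

Bx = cos φ₂ cos Δλ = 0.485482,  By = cos φ₂ sin Δλ = -0.010839
φₘ = atan2(sin φ₁ + sin φ₂, √((cos φ₁ + Bx)² + By²)) = -60.91502°
λₘ = λ₁ + atan2(By, cos φ₁ + Bx) = -167.16381°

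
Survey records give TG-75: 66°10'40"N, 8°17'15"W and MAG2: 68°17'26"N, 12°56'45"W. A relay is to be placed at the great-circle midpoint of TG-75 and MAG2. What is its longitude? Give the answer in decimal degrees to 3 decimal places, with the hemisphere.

TG-75: φ = +66.17778°, λ = -8.28750°
MAG2: φ = +68.29056°, λ = -12.94583°
Bx = cos φ₂ cos Δλ = 0.368678,  By = cos φ₂ sin Δλ = -0.030041
φₘ = atan2(sin φ₁ + sin φ₂, √((cos φ₁ + Bx)² + By²)) = 67.25103°
λₘ = λ₁ + atan2(By, cos φ₁ + Bx) = -10.51427°

10.514°W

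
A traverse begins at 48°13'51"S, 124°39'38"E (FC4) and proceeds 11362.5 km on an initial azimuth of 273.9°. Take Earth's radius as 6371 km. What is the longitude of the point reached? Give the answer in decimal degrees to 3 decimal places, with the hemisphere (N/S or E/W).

FC4: φ = -48.23083°, λ = +124.66056°
δ = d/R = 11362.5/6371 = 1.783472 rad
φ₂ = arcsin(sin φ₁ cos δ + cos φ₁ sin δ cos θ)
   = arcsin(-0.74583·-0.21108 + 0.66613·0.97747·0.06802) = 11.63721°
λ₂ = λ₁ + atan2(sin θ sin δ cos φ₁, cos δ − sin φ₁ sin φ₂) = 29.32841°

29.328°E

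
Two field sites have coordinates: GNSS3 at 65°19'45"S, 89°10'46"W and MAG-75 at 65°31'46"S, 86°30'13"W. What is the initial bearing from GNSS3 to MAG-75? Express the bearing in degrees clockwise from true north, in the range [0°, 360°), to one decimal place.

GNSS3: φ = -65.32917°, λ = -89.17944°
MAG-75: φ = -65.52944°, λ = -86.50361°
Δλ = 2.6758°
y = sin Δλ · cos φ₂ = 0.019338
x = cos φ₁ sin φ₂ − sin φ₁ cos φ₂ cos Δλ = -0.003906
θ = atan2(y, x) = 101.4190° → 101.4190° (mod 360°)

101.4°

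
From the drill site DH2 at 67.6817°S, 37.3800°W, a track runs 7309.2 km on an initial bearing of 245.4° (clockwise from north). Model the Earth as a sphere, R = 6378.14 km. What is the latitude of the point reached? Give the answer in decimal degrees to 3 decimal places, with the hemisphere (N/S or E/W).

31.689°S

δ = d/R = 7309.2/6378.14 = 1.145977 rad
φ₂ = arcsin(sin φ₁ cos δ + cos φ₁ sin δ cos θ)
   = arcsin(-0.92509·0.41216 + 0.37975·0.91111·-0.41628) = -31.68931°
λ₂ = λ₁ + atan2(sin θ sin δ cos φ₁, cos δ − sin φ₁ sin φ₂) = -140.58302°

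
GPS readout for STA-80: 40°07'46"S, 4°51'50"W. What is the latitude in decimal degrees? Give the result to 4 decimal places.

40° + 7′/60 + 46″/3600 = 40 + 0.11667 + 0.01278 = 40.1294°

40.1294°S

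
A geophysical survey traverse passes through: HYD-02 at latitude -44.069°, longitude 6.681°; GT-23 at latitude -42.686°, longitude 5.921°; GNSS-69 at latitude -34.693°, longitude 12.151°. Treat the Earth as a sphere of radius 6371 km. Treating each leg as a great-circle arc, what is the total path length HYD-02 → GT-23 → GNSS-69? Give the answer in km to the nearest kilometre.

1205 km

HYD-02→GT-23: c = 0.025992 rad, d = 165.59 km
GT-23→GNSS-69: c = 0.163180 rad, d = 1039.62 km
Total = 165.59 + 1039.62 = 1205.21 km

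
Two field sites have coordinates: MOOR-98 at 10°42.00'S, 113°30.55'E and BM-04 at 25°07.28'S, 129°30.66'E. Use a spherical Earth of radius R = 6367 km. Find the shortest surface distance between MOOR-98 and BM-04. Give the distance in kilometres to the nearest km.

MOOR-98: φ = -10.70000°, λ = +113.50917°
BM-04: φ = -25.12133°, λ = +129.51100°
Δφ = -14.4213°,  Δλ = 16.0018°
a = sin²(Δφ/2) + cos φ₁ cos φ₂ sin²(Δλ/2) = 0.032991
c = 2·arcsin(√a) = 0.365295 rad = 20.9299°
d = R·c = 6367 × 0.365295 = 2325.8 km

2326 km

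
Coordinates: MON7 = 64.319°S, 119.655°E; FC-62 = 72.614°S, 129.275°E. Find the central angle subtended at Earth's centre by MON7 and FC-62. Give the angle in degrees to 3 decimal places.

8.989°

Δφ = -8.2950°,  Δλ = 9.6200°
a = sin²(Δφ/2) + cos φ₁ cos φ₂ sin²(Δλ/2) = 0.006141
c = 2·arcsin(√a) = 0.156893 rad = 8.9893°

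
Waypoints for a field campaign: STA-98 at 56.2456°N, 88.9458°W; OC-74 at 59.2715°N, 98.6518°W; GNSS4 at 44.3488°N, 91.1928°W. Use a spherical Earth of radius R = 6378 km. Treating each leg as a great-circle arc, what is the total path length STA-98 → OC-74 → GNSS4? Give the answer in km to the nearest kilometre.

2403 km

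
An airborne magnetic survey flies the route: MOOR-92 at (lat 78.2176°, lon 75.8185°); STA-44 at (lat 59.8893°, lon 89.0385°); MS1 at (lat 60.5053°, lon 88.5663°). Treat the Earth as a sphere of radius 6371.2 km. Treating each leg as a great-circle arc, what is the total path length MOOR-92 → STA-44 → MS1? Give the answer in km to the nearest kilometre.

2166 km

MOOR-92→STA-44: c = 0.328413 rad, d = 2092.38 km
STA-44→MS1: c = 0.011505 rad, d = 73.30 km
Total = 2092.38 + 73.30 = 2165.68 km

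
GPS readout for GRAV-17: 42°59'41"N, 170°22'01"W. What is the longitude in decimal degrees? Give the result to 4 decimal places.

170° + 22′/60 + 1″/3600 = 170 + 0.36667 + 0.00028 = 170.3669°

170.3669°W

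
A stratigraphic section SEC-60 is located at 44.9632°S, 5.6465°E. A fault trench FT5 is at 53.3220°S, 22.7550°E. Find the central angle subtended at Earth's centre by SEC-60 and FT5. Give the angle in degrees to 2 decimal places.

13.91°

Δφ = -8.3588°,  Δλ = 17.1085°
a = sin²(Δφ/2) + cos φ₁ cos φ₂ sin²(Δλ/2) = 0.014662
c = 2·arcsin(√a) = 0.242773 rad = 13.9099°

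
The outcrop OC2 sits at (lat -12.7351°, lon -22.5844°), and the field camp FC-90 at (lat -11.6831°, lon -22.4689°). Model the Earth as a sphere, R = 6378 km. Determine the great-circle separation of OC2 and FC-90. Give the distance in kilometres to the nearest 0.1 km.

117.8 km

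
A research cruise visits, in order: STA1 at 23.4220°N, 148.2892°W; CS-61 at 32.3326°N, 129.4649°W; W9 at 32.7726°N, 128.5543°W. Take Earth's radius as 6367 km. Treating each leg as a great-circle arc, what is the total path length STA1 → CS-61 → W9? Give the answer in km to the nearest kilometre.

2191 km

STA1→CS-61: c = 0.328707 rad, d = 2092.88 km
CS-61→W9: c = 0.015441 rad, d = 98.31 km
Total = 2092.88 + 98.31 = 2191.19 km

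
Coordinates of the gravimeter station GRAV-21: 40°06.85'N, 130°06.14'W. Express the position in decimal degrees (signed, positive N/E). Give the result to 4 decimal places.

+40.1142°, -130.1023°

lat: 40.1142° N → +40.1142°
lon: 130.1023° W → -130.1023°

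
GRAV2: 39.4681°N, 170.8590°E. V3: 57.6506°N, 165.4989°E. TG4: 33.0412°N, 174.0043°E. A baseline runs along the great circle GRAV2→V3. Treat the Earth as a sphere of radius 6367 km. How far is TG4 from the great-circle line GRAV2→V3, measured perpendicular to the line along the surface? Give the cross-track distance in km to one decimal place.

177.8 km

δ₁₃ = central angle GRAV2→TG4 = 0.120567 rad  (haversine)
θ₁₃ = bearing GRAV2→TG4 = 157.517°,  θ₁₂ = bearing GRAV2→V3 = 350.942°
dₓₜ = R·arcsin(sin δ₁₃ · sin(θ₁₃ − θ₁₂)) = 6367·arcsin(0.12027·sin(-193.425°)) = 177.822 km
|dₓₜ| = 177.822 km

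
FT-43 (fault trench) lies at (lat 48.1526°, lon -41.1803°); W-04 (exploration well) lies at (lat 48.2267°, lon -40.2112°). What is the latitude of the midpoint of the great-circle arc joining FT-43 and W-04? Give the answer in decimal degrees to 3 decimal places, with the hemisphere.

Bx = cos φ₂ cos Δλ = 0.666090,  By = cos φ₂ sin Δλ = 0.011267
φₘ = atan2(sin φ₁ + sin φ₂, √((cos φ₁ + Bx)² + By²)) = 48.19067°
λₘ = λ₁ + atan2(By, cos φ₁ + Bx) = -40.69610°

48.191°N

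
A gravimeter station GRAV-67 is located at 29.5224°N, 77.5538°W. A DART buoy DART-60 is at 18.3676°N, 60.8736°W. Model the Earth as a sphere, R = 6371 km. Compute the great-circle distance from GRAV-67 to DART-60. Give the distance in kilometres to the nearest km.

2096 km

Δφ = -11.1548°,  Δλ = 16.6802°
a = sin²(Δφ/2) + cos φ₁ cos φ₂ sin²(Δλ/2) = 0.026821
c = 2·arcsin(√a) = 0.329023 rad = 18.8516°
d = R·c = 6371 × 0.329023 = 2096.2 km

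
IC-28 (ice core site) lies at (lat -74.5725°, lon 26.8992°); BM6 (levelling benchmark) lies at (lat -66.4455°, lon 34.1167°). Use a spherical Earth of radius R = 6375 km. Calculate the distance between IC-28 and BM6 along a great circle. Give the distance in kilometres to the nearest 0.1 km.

Δφ = 8.1270°,  Δλ = 7.2175°
a = sin²(Δφ/2) + cos φ₁ cos φ₂ sin²(Δλ/2) = 0.005443
c = 2·arcsin(√a) = 0.147682 rad = 8.4616°
d = R·c = 6375 × 0.147682 = 941.5 km

941.5 km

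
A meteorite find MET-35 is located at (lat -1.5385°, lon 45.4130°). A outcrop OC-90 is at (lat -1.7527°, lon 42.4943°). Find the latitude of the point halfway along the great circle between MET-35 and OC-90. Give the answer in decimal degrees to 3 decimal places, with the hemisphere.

Bx = cos φ₂ cos Δλ = 0.998236,  By = cos φ₂ sin Δλ = -0.050895
φₘ = atan2(sin φ₁ + sin φ₂, √((cos φ₁ + Bx)² + By²)) = -1.64613°
λₘ = λ₁ + atan2(By, cos φ₁ + Bx) = 43.95373°

1.646°S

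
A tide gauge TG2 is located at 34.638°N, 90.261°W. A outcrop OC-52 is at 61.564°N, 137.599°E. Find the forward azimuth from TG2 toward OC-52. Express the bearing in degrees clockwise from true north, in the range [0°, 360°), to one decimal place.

338.7°

Δλ = -132.1400°
y = sin Δλ · cos φ₂ = -0.353089
x = cos φ₁ sin φ₂ − sin φ₁ cos φ₂ cos Δλ = 0.905087
θ = atan2(y, x) = -21.3115° → 338.6885° (mod 360°)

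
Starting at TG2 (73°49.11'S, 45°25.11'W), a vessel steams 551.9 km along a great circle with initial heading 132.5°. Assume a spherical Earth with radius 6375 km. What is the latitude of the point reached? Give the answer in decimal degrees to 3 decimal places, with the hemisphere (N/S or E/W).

TG2: φ = -73.81850°, λ = -45.41850°
δ = d/R = 551.9/6375 = 0.086573 rad
φ₂ = arcsin(sin φ₁ cos δ + cos φ₁ sin δ cos θ)
   = arcsin(-0.96038·0.99625 + 0.27868·0.08646·-0.67559) = -76.67193°
λ₂ = λ₁ + atan2(sin θ sin δ cos φ₁, cos δ − sin φ₁ sin φ₂) = -29.36509°

76.672°S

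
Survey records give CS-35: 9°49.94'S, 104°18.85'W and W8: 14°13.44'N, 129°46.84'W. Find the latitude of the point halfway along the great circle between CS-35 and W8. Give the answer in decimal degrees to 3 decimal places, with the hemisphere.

CS-35: φ = -9.83233°, λ = -104.31417°
W8: φ = +14.22400°, λ = -129.78067°
Bx = cos φ₂ cos Δλ = 0.875158,  By = cos φ₂ sin Δλ = -0.416801
φₘ = atan2(sin φ₁ + sin φ₂, √((cos φ₁ + Bx)² + By²)) = 2.25114°
λₘ = λ₁ + atan2(By, cos φ₁ + Bx) = -116.94164°

2.251°N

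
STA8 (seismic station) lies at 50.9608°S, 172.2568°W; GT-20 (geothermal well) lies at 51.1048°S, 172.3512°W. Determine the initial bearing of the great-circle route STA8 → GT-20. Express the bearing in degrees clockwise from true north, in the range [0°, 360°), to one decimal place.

Δλ = -0.0944°
y = sin Δλ · cos φ₂ = -0.001035
x = cos φ₁ sin φ₂ − sin φ₁ cos φ₂ cos Δλ = -0.002514
θ = atan2(y, x) = -157.6322° → 202.3678° (mod 360°)

202.4°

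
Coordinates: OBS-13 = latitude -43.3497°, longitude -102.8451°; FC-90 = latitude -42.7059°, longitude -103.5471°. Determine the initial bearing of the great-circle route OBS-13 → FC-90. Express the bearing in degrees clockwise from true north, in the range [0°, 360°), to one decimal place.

321.2°

Δλ = -0.7020°
y = sin Δλ · cos φ₂ = -0.009003
x = cos φ₁ sin φ₂ − sin φ₁ cos φ₂ cos Δλ = 0.011198
θ = atan2(y, x) = -38.7986° → 321.2014° (mod 360°)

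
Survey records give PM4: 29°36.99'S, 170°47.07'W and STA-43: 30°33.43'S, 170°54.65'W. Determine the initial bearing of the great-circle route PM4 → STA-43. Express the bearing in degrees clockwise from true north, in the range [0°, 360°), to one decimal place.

PM4: φ = -29.61650°, λ = -170.78450°
STA-43: φ = -30.55717°, λ = -170.91083°
Δλ = -0.1263°
y = sin Δλ · cos φ₂ = -0.001899
x = cos φ₁ sin φ₂ − sin φ₁ cos φ₂ cos Δλ = -0.016418
θ = atan2(y, x) = -173.4032° → 186.5968° (mod 360°)

186.6°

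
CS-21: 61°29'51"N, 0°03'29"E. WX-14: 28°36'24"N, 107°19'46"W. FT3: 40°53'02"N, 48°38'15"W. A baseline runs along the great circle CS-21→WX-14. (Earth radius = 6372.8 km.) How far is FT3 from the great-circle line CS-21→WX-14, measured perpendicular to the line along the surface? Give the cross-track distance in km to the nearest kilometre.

2509 km

CS-21: φ = +61.49750°, λ = +0.05806°
WX-14: φ = +28.60667°, λ = -107.32944°
FT3: φ = +40.88389°, λ = -48.63750°
δ₁₃ = central angle CS-21→FT3 = 0.620939 rad  (haversine)
θ₁₃ = bearing CS-21→FT3 = 257.472°,  θ₁₂ = bearing CS-21→WX-14 = 298.718°
dₓₜ = R·arcsin(sin δ₁₃ · sin(θ₁₃ − θ₁₂)) = 6372.8·arcsin(0.58180·sin(-41.247°)) = -2508.789 km
|dₓₜ| = 2508.789 km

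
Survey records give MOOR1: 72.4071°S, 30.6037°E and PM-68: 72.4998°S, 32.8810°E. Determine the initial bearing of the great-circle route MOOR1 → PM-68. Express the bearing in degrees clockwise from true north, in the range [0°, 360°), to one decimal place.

98.8°

Δλ = 2.2773°
y = sin Δλ · cos φ₂ = 0.011949
x = cos φ₁ sin φ₂ − sin φ₁ cos φ₂ cos Δλ = -0.001844
θ = atan2(y, x) = 98.7743° → 98.7743° (mod 360°)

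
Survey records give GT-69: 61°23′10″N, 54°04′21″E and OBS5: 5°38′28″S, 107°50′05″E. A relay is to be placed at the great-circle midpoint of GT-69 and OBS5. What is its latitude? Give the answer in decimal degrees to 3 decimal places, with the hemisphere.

30.276°N

GT-69: φ = +61.38611°, λ = +54.07250°
OBS5: φ = -5.64111°, λ = +107.83472°
Bx = cos φ₂ cos Δλ = 0.588275,  By = cos φ₂ sin Δλ = 0.802665
φₘ = atan2(sin φ₁ + sin φ₂, √((cos φ₁ + Bx)² + By²)) = 30.27627°
λₘ = λ₁ + atan2(By, cos φ₁ + Bx) = 91.02066°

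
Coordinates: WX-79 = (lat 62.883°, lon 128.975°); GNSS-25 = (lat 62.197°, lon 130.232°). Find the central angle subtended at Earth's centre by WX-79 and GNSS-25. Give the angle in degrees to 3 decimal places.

0.898°

Δφ = -0.6860°,  Δλ = 1.2570°
a = sin²(Δφ/2) + cos φ₁ cos φ₂ sin²(Δλ/2) = 0.000061
c = 2·arcsin(√a) = 0.015674 rad = 0.8981°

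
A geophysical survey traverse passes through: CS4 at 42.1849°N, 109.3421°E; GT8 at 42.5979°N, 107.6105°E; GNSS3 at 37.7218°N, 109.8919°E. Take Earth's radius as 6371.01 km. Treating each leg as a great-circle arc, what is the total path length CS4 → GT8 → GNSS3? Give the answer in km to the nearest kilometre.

CS4→GT8: c = 0.023455 rad, d = 149.43 km
GT8→GNSS3: c = 0.090371 rad, d = 575.75 km
Total = 149.43 + 575.75 = 725.19 km

725 km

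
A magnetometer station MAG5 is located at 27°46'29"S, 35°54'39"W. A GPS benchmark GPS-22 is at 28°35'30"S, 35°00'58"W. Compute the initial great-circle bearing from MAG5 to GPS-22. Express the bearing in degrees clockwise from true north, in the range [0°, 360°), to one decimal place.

136.2°

MAG5: φ = -27.77472°, λ = -35.91083°
GPS-22: φ = -28.59167°, λ = -35.01611°
Δλ = 0.8947°
y = sin Δλ · cos φ₂ = 0.013711
x = cos φ₁ sin φ₂ − sin φ₁ cos φ₂ cos Δλ = -0.014308
θ = atan2(y, x) = 136.2202° → 136.2202° (mod 360°)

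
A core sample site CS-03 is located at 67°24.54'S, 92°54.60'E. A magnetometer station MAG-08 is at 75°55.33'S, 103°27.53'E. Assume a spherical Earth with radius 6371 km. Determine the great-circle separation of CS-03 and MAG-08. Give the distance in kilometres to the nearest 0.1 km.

1012.3 km

CS-03: φ = -67.40900°, λ = +92.91000°
MAG-08: φ = -75.92217°, λ = +103.45883°
Δφ = -8.5132°,  Δλ = 10.5488°
a = sin²(Δφ/2) + cos φ₁ cos φ₂ sin²(Δλ/2) = 0.006299
c = 2·arcsin(√a) = 0.158895 rad = 9.1040°
d = R·c = 6371 × 0.158895 = 1012.3 km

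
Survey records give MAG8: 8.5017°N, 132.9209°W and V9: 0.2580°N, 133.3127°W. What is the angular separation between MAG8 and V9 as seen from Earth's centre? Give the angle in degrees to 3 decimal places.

8.253°

Δφ = -8.2437°,  Δλ = -0.3918°
a = sin²(Δφ/2) + cos φ₁ cos φ₂ sin²(Δλ/2) = 0.005178
c = 2·arcsin(√a) = 0.144041 rad = 8.2529°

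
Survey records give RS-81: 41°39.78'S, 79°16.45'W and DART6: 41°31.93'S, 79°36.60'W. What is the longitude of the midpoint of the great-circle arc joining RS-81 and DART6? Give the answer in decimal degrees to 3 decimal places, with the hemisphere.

79.442°W

RS-81: φ = -41.66300°, λ = -79.27417°
DART6: φ = -41.53217°, λ = -79.61000°
Bx = cos φ₂ cos Δλ = 0.748571,  By = cos φ₂ sin Δλ = -0.004388
φₘ = atan2(sin φ₁ + sin φ₂, √((cos φ₁ + Bx)² + By²)) = -41.59771°
λₘ = λ₁ + atan2(By, cos φ₁ + Bx) = -79.44225°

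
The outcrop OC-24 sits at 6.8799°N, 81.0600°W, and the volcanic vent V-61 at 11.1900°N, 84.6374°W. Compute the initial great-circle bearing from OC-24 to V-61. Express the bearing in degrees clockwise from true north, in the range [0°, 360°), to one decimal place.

320.9°

Δλ = -3.5774°
y = sin Δλ · cos φ₂ = -0.061211
x = cos φ₁ sin φ₂ − sin φ₁ cos φ₂ cos Δλ = 0.075383
θ = atan2(y, x) = -39.0762° → 320.9238° (mod 360°)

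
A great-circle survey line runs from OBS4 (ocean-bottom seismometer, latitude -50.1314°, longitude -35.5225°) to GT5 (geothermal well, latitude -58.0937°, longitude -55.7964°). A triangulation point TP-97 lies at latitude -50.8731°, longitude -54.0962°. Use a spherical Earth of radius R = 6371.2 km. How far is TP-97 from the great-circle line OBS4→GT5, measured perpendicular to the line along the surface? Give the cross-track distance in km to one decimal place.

673.2 km

δ₁₃ = central angle OBS4→TP-97 = 0.206049 rad  (haversine)
θ₁₃ = bearing OBS4→TP-97 = 259.247°,  θ₁₂ = bearing OBS4→GT5 = 228.216°
dₓₜ = R·arcsin(sin δ₁₃ · sin(θ₁₃ − θ₁₂)) = 6371.2·arcsin(0.20459·sin(31.031°)) = 673.213 km
|dₓₜ| = 673.213 km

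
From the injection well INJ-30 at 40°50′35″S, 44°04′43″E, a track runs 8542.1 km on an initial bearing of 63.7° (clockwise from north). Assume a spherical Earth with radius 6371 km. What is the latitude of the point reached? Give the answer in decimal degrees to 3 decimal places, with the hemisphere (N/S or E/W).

INJ-30: φ = -40.84306°, λ = +44.07861°
δ = d/R = 8542.1/6371 = 1.340779 rad
φ₂ = arcsin(sin φ₁ cos δ + cos φ₁ sin δ cos θ)
   = arcsin(-0.65399·0.22799 + 0.75650·0.97366·0.44307) = 10.20967°
λ₂ = λ₁ + atan2(sin θ sin δ cos φ₁, cos δ − sin φ₁ sin φ₂) = 106.56719°

10.210°N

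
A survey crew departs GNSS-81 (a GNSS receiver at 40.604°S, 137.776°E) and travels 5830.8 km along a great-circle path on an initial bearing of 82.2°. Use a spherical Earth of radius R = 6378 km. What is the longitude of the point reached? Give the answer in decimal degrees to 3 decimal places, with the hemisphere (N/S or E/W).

166.429°W

δ = d/R = 5830.8/6378 = 0.914205 rad
φ₂ = arcsin(sin φ₁ cos δ + cos φ₁ sin δ cos θ)
   = arcsin(-0.65083·0.61042 + 0.75923·0.79208·0.13572) = -18.40087°
λ₂ = λ₁ + atan2(sin θ sin δ cos φ₁, cos δ − sin φ₁ sin φ₂) = -166.42870°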